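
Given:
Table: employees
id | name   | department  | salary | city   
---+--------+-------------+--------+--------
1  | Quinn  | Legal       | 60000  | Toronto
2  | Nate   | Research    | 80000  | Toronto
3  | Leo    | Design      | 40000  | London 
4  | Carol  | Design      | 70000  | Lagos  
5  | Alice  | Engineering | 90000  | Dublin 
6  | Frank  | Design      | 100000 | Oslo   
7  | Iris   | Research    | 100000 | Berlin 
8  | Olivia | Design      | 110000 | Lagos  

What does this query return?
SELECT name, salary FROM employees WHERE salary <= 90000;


Filtering: salary <= 90000
Matching: 5 rows

5 rows:
Quinn, 60000
Nate, 80000
Leo, 40000
Carol, 70000
Alice, 90000


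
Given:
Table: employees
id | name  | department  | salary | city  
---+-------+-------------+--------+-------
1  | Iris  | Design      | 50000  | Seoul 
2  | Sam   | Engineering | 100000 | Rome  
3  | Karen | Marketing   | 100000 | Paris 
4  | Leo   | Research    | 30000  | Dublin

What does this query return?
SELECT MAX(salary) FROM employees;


Salaries: 50000, 100000, 100000, 30000
MAX = 100000

100000


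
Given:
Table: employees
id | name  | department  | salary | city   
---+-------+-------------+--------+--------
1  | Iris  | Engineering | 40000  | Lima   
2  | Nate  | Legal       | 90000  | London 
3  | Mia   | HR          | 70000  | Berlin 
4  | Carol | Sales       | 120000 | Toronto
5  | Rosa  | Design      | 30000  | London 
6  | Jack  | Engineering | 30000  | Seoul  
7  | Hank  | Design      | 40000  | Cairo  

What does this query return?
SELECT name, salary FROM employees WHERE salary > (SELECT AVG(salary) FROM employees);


Subquery: AVG(salary) = 60000.0
Filtering: salary > 60000.0
  Nate (90000) -> MATCH
  Mia (70000) -> MATCH
  Carol (120000) -> MATCH


3 rows:
Nate, 90000
Mia, 70000
Carol, 120000


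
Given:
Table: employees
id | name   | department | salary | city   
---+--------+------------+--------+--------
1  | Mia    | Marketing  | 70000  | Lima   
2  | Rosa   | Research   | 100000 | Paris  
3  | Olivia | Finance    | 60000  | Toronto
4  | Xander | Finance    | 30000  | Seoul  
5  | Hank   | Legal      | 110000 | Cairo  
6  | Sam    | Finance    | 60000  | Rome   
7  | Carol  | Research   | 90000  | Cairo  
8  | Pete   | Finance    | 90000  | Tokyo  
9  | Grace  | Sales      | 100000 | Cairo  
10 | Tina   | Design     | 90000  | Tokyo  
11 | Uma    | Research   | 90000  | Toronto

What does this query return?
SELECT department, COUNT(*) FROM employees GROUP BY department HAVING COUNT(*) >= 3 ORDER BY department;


Groups with count >= 3:
  Finance: 4 -> PASS
  Research: 3 -> PASS
  Design: 1 -> filtered out
  Legal: 1 -> filtered out
  Marketing: 1 -> filtered out
  Sales: 1 -> filtered out


2 groups:
Finance, 4
Research, 3


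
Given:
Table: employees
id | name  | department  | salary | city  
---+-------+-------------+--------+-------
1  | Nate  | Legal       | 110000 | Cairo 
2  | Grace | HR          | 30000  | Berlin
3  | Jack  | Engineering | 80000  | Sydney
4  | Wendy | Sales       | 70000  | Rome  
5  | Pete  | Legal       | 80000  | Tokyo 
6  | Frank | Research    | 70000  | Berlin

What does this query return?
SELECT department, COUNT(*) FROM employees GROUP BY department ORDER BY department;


Assigning each row to its department group:
  Nate -> Legal
  Grace -> HR
  Jack -> Engineering
  Wendy -> Sales
  Pete -> Legal
  Frank -> Research


5 groups:
Engineering, 1
HR, 1
Legal, 2
Research, 1
Sales, 1


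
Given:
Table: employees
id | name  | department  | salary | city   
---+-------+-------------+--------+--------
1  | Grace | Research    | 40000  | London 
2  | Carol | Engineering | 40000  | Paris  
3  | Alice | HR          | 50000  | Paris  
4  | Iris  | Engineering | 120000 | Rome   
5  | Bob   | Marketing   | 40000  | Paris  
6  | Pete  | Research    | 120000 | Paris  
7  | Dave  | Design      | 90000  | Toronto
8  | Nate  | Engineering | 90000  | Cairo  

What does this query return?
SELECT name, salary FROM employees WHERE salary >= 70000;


Filtering: salary >= 70000
Matching: 4 rows

4 rows:
Iris, 120000
Pete, 120000
Dave, 90000
Nate, 90000


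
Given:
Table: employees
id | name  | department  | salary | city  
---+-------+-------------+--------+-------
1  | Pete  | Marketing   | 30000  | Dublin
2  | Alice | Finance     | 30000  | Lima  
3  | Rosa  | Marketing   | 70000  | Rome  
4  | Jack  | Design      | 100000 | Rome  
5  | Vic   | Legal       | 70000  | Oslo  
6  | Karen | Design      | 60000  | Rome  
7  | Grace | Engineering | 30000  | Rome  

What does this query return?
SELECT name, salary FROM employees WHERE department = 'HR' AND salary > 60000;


Filtering: department = 'HR' AND salary > 60000
Matching: 0 rows

Empty result set (0 rows)


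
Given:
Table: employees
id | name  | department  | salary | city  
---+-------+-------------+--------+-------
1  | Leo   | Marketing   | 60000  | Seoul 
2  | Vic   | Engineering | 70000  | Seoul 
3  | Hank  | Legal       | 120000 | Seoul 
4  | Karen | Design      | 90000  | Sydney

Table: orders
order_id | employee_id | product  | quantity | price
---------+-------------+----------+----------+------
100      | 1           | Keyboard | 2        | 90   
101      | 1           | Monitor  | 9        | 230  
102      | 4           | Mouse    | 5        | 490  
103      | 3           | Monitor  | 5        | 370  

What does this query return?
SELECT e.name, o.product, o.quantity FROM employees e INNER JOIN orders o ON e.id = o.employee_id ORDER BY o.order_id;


Joining employees.id = orders.employee_id:
  employee Leo (id=1) -> order Keyboard
  employee Leo (id=1) -> order Monitor
  employee Karen (id=4) -> order Mouse
  employee Hank (id=3) -> order Monitor


4 rows:
Leo, Keyboard, 2
Leo, Monitor, 9
Karen, Mouse, 5
Hank, Monitor, 5


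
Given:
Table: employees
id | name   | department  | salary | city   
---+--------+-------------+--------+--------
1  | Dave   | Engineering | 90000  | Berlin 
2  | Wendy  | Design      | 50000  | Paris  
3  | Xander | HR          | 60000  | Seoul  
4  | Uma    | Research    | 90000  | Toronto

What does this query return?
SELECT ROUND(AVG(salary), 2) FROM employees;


SUM(salary) = 290000
COUNT = 4
ROUND(AVG, 2) = ROUND(290000 / 4, 2) = 72500.0

72500.0


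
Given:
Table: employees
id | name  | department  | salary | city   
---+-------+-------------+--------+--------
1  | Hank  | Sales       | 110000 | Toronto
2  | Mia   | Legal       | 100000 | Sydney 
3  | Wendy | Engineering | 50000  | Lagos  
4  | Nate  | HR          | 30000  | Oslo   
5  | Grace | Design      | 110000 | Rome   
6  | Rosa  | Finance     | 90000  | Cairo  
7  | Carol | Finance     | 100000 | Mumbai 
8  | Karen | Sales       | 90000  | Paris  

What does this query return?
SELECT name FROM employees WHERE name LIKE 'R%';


LIKE 'R%' matches names starting with 'R'
Matching: 1

1 rows:
Rosa


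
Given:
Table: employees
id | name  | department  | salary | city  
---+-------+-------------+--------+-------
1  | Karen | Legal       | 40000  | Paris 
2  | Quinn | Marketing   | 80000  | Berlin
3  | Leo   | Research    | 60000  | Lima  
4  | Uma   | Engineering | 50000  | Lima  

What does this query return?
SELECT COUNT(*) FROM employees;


COUNT(*) counts all rows

4


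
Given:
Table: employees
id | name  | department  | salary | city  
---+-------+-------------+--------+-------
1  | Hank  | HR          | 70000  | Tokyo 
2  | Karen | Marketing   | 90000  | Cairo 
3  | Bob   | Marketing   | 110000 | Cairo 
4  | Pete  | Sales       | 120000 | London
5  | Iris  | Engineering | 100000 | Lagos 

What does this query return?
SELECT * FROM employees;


SELECT * returns all 5 rows with all columns

5 rows:
1, Hank, HR, 70000, Tokyo
2, Karen, Marketing, 90000, Cairo
3, Bob, Marketing, 110000, Cairo
4, Pete, Sales, 120000, London
5, Iris, Engineering, 100000, Lagos


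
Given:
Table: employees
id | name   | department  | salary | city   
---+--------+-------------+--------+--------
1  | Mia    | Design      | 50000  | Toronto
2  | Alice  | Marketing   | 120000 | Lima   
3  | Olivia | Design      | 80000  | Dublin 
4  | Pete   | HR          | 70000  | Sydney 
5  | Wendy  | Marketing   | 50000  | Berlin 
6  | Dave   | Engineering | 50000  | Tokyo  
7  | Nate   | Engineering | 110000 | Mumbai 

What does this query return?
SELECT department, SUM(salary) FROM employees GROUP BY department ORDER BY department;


Summing salary within each department:
  Design: 50000 + 80000 = 130000
  Engineering: 50000 + 110000 = 160000
  HR: 70000 = 70000
  Marketing: 120000 + 50000 = 170000


4 groups:
Design, 130000
Engineering, 160000
HR, 70000
Marketing, 170000


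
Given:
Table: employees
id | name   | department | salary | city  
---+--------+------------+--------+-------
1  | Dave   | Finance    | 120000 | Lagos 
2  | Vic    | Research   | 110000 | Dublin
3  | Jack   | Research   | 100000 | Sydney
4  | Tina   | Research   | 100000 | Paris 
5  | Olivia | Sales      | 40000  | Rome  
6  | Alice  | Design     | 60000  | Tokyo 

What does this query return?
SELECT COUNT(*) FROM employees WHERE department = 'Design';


Counting rows where department = 'Design'
  Alice -> MATCH


1


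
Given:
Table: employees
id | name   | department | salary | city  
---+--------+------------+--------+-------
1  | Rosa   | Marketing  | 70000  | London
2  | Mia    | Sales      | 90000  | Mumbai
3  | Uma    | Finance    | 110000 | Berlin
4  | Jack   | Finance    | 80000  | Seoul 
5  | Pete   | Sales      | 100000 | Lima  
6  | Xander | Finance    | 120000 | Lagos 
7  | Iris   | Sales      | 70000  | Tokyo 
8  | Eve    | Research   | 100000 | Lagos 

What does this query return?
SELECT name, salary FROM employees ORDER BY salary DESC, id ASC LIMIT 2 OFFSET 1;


Sort by salary DESC (id ASC tiebreak), then skip 1 and take 2
Rows 2 through 3

2 rows:
Uma, 110000
Pete, 100000


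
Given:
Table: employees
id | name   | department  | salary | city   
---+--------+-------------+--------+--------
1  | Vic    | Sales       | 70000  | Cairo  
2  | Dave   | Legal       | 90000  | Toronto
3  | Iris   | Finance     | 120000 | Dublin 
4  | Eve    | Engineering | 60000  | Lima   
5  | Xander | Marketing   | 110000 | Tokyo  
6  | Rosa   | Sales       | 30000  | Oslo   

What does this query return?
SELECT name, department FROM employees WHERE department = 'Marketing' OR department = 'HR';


Filtering: department = 'Marketing' OR 'HR'
Matching: 1 rows

1 rows:
Xander, Marketing


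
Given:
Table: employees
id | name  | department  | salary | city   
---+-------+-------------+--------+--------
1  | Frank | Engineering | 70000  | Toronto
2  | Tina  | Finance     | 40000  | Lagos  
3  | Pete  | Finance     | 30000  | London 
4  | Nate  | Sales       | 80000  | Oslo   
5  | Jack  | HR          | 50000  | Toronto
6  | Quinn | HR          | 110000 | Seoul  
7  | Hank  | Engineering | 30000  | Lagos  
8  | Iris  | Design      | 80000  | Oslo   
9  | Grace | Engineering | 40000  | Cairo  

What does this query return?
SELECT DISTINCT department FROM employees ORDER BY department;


All 'department' values (row order): Engineering, Finance, Finance, Sales, HR, HR, Engineering, Design, Engineering
Removing duplicates leaves 5 unique value(s).

5 values:
Design
Engineering
Finance
HR
Sales


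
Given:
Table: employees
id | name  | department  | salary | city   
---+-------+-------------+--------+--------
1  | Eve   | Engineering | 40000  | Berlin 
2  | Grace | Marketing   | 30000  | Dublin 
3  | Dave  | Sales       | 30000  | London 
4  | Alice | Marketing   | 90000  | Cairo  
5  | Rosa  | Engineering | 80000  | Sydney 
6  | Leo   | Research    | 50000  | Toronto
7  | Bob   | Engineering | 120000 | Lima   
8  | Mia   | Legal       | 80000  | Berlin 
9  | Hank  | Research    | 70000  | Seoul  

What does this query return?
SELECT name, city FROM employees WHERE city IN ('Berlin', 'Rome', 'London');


Filtering: city IN ('Berlin', 'Rome', 'London')
Matching: 3 rows

3 rows:
Eve, Berlin
Dave, London
Mia, Berlin


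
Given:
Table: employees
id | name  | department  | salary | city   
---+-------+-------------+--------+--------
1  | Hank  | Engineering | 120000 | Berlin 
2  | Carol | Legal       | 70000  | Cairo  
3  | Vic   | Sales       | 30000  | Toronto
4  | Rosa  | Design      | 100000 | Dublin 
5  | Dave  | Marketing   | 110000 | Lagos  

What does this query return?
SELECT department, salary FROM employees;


Projecting columns: department, salary

5 rows:
Engineering, 120000
Legal, 70000
Sales, 30000
Design, 100000
Marketing, 110000


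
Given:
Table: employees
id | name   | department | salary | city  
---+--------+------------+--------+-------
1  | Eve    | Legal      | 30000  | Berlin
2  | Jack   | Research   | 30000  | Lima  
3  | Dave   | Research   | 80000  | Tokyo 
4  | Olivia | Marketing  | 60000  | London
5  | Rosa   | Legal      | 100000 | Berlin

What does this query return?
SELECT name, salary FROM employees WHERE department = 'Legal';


Filtering: department = 'Legal'
Matching rows: 2

2 rows:
Eve, 30000
Rosa, 100000


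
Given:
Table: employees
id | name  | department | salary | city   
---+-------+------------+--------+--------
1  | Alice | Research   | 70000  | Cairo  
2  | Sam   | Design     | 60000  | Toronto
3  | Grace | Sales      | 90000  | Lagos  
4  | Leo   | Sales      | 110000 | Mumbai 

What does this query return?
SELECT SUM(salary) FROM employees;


SUM(salary) = 70000 + 60000 + 90000 + 110000 = 330000

330000


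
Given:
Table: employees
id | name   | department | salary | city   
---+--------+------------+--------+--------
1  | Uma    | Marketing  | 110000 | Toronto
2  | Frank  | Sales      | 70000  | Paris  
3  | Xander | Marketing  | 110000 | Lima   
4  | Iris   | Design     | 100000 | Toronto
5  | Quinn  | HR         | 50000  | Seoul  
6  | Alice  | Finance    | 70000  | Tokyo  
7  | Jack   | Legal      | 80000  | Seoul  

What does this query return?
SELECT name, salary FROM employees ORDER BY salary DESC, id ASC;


Sorting by salary DESC, then id ASC for ties

7 rows:
Uma, 110000
Xander, 110000
Iris, 100000
Jack, 80000
Frank, 70000
Alice, 70000
Quinn, 50000


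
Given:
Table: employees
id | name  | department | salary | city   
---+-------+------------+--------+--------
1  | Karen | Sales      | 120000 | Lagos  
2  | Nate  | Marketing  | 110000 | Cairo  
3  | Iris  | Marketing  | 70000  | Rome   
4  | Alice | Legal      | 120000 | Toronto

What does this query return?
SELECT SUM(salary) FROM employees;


SUM(salary) = 120000 + 110000 + 70000 + 120000 = 420000

420000


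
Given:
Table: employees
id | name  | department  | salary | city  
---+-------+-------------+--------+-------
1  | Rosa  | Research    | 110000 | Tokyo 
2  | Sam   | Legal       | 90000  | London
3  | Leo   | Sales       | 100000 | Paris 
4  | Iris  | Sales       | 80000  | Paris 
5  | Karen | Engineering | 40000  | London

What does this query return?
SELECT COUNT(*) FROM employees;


COUNT(*) counts all rows

5


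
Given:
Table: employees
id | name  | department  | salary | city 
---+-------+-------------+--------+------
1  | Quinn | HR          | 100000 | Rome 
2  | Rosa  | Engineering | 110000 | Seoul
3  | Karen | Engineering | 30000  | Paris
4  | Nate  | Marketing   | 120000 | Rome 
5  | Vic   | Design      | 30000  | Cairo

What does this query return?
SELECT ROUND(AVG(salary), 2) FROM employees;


SUM(salary) = 390000
COUNT = 5
ROUND(AVG, 2) = ROUND(390000 / 5, 2) = 78000.0

78000.0


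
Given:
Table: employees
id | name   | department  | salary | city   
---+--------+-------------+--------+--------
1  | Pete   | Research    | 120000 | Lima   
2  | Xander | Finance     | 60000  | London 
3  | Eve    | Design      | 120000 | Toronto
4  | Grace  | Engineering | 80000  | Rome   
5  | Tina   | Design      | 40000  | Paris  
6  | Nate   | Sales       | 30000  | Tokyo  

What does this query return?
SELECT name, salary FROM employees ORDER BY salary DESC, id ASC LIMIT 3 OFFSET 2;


Sort by salary DESC (id ASC tiebreak), then skip 2 and take 3
Rows 3 through 5

3 rows:
Grace, 80000
Xander, 60000
Tina, 40000


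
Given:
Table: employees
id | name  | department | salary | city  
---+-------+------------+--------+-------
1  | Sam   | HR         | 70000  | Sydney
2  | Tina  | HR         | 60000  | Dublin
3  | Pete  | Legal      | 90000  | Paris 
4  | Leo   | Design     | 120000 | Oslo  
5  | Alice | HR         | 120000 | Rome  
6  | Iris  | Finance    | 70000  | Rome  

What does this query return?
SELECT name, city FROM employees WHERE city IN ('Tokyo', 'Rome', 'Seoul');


Filtering: city IN ('Tokyo', 'Rome', 'Seoul')
Matching: 2 rows

2 rows:
Alice, Rome
Iris, Rome


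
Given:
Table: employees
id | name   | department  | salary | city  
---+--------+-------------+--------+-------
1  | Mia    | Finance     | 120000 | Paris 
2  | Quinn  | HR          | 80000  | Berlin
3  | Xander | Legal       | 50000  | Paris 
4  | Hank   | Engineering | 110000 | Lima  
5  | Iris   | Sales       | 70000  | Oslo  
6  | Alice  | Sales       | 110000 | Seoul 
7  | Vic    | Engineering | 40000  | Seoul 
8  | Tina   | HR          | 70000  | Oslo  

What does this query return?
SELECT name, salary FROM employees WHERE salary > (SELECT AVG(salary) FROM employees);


Subquery: AVG(salary) = 81250.0
Filtering: salary > 81250.0
  Mia (120000) -> MATCH
  Hank (110000) -> MATCH
  Alice (110000) -> MATCH


3 rows:
Mia, 120000
Hank, 110000
Alice, 110000


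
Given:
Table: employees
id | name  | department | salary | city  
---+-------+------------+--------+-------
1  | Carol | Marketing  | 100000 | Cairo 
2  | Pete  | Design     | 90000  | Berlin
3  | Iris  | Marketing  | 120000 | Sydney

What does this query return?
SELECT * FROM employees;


SELECT * returns all 3 rows with all columns

3 rows:
1, Carol, Marketing, 100000, Cairo
2, Pete, Design, 90000, Berlin
3, Iris, Marketing, 120000, Sydney


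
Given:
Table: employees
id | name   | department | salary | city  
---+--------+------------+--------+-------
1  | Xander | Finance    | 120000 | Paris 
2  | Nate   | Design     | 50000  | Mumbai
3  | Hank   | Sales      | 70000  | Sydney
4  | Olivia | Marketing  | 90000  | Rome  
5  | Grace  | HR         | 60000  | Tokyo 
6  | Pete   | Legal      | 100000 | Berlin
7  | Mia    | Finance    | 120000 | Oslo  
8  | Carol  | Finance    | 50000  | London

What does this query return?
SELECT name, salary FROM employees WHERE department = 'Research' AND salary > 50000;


Filtering: department = 'Research' AND salary > 50000
Matching: 0 rows

Empty result set (0 rows)


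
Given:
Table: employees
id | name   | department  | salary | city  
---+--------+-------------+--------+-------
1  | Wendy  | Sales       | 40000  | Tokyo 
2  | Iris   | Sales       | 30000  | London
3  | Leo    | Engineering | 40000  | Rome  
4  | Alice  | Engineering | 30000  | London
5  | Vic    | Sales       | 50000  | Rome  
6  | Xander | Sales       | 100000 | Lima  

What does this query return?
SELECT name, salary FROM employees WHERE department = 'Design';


Filtering: department = 'Design'
Matching rows: 0

Empty result set (0 rows)


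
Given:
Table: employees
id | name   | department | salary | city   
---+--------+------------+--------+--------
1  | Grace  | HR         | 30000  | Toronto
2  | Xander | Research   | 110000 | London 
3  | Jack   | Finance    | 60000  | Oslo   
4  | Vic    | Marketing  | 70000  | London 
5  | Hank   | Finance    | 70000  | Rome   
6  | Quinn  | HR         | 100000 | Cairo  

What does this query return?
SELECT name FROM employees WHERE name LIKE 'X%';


LIKE 'X%' matches names starting with 'X'
Matching: 1

1 rows:
Xander


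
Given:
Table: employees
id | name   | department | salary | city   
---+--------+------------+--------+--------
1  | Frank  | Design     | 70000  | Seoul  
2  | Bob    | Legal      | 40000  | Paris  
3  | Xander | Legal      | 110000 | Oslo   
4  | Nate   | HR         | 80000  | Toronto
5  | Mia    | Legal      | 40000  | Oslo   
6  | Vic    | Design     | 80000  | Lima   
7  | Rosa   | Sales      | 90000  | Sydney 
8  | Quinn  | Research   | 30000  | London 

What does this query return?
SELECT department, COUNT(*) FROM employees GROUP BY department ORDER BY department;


Assigning each row to its department group:
  Frank -> Design
  Bob -> Legal
  Xander -> Legal
  Nate -> HR
  Mia -> Legal
  Vic -> Design
  Rosa -> Sales
  Quinn -> Research


5 groups:
Design, 2
HR, 1
Legal, 3
Research, 1
Sales, 1


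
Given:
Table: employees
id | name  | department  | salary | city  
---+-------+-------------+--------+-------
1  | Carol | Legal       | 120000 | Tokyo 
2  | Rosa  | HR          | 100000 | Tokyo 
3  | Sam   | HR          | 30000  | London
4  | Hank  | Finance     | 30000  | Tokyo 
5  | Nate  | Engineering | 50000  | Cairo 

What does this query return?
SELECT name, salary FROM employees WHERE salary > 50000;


Filtering: salary > 50000
Matching: 2 rows

2 rows:
Carol, 120000
Rosa, 100000


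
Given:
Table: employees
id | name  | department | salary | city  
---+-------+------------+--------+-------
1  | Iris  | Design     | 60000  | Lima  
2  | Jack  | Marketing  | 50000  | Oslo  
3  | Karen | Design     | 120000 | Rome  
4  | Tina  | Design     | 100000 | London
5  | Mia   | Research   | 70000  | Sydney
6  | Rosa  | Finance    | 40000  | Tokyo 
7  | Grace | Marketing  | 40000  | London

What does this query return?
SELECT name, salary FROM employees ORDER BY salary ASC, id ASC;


Sorting by salary ASC, then id ASC for ties

7 rows:
Rosa, 40000
Grace, 40000
Jack, 50000
Iris, 60000
Mia, 70000
Tina, 100000
Karen, 120000


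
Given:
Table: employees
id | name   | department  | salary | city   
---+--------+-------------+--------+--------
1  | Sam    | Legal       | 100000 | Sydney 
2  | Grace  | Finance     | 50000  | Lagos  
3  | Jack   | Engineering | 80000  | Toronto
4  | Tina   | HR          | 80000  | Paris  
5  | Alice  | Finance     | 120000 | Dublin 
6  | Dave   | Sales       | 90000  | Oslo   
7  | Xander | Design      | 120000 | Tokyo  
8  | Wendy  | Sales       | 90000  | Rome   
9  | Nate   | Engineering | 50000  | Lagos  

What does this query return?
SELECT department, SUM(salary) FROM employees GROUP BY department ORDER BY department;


Summing salary within each department:
  Design: 120000 = 120000
  Engineering: 80000 + 50000 = 130000
  Finance: 50000 + 120000 = 170000
  HR: 80000 = 80000
  Legal: 100000 = 100000
  Sales: 90000 + 90000 = 180000


6 groups:
Design, 120000
Engineering, 130000
Finance, 170000
HR, 80000
Legal, 100000
Sales, 180000


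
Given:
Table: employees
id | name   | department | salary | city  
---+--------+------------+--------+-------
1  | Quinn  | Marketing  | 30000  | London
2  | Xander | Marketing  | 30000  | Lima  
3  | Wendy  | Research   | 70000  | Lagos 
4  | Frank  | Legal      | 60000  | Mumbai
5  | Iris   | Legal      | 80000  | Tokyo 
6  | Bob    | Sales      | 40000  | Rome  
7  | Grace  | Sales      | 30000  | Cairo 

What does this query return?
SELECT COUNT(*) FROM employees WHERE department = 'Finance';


Counting rows where department = 'Finance'


0


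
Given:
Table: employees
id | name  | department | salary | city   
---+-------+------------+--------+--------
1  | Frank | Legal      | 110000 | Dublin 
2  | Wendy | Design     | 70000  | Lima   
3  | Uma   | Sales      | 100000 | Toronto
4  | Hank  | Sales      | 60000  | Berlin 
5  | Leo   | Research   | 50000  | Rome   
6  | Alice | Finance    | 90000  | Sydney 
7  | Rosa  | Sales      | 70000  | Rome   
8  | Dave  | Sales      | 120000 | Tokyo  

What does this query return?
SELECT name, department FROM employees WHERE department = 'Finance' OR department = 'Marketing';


Filtering: department = 'Finance' OR 'Marketing'
Matching: 1 rows

1 rows:
Alice, Finance


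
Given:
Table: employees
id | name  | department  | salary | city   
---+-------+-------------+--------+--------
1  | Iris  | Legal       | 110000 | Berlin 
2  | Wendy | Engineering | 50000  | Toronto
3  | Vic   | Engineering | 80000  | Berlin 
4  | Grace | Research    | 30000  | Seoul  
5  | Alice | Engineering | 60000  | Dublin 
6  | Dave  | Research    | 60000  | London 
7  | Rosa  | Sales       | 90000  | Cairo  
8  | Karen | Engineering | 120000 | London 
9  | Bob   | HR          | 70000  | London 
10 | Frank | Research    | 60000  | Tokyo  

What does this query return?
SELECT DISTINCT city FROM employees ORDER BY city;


All 'city' values (row order): Berlin, Toronto, Berlin, Seoul, Dublin, London, Cairo, London, London, Tokyo
Removing duplicates leaves 7 unique value(s).

7 values:
Berlin
Cairo
Dublin
London
Seoul
Tokyo
Toronto


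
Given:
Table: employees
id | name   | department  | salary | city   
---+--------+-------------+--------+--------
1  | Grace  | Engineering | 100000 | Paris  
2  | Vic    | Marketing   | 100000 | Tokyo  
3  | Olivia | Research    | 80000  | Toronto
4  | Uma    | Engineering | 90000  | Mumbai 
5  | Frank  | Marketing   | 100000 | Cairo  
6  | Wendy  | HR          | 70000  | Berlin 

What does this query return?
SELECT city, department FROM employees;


Projecting columns: city, department

6 rows:
Paris, Engineering
Tokyo, Marketing
Toronto, Research
Mumbai, Engineering
Cairo, Marketing
Berlin, HR


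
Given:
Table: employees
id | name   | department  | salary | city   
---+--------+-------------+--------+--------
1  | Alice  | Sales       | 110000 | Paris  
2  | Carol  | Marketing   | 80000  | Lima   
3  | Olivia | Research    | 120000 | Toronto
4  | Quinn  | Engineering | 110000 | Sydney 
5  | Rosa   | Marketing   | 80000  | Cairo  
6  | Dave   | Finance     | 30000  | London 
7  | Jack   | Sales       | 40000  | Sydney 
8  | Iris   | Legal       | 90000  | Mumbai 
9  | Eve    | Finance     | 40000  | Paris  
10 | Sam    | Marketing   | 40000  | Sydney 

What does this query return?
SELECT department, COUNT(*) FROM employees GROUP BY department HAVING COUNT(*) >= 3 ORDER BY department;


Groups with count >= 3:
  Marketing: 3 -> PASS
  Engineering: 1 -> filtered out
  Finance: 2 -> filtered out
  Legal: 1 -> filtered out
  Research: 1 -> filtered out
  Sales: 2 -> filtered out


1 groups:
Marketing, 3


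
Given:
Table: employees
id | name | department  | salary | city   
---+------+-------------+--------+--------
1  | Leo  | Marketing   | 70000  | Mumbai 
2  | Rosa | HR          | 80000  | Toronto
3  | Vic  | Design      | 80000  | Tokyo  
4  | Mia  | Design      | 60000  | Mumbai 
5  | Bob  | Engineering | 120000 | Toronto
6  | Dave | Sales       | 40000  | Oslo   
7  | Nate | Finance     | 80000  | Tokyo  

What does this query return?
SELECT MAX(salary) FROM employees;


Salaries: 70000, 80000, 80000, 60000, 120000, 40000, 80000
MAX = 120000

120000


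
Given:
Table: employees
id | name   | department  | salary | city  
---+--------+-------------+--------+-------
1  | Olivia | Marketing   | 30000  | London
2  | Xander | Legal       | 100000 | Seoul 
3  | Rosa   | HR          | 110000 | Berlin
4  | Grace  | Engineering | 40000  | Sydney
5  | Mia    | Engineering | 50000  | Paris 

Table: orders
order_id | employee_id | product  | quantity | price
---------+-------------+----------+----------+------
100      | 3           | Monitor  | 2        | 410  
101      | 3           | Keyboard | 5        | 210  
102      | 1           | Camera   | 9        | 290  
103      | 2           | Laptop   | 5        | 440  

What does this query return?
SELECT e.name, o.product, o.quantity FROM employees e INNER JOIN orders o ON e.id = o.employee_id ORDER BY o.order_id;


Joining employees.id = orders.employee_id:
  employee Rosa (id=3) -> order Monitor
  employee Rosa (id=3) -> order Keyboard
  employee Olivia (id=1) -> order Camera
  employee Xander (id=2) -> order Laptop


4 rows:
Rosa, Monitor, 2
Rosa, Keyboard, 5
Olivia, Camera, 9
Xander, Laptop, 5


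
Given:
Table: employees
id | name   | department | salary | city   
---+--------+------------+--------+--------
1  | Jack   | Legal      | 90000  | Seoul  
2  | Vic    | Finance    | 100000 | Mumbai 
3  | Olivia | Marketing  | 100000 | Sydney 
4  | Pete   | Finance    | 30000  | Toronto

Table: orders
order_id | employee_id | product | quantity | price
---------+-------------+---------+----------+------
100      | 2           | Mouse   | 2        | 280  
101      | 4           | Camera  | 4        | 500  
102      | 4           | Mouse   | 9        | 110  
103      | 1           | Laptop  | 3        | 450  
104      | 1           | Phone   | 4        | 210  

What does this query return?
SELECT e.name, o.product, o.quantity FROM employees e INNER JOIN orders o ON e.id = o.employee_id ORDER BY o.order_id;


Joining employees.id = orders.employee_id:
  employee Vic (id=2) -> order Mouse
  employee Pete (id=4) -> order Camera
  employee Pete (id=4) -> order Mouse
  employee Jack (id=1) -> order Laptop
  employee Jack (id=1) -> order Phone


5 rows:
Vic, Mouse, 2
Pete, Camera, 4
Pete, Mouse, 9
Jack, Laptop, 3
Jack, Phone, 4


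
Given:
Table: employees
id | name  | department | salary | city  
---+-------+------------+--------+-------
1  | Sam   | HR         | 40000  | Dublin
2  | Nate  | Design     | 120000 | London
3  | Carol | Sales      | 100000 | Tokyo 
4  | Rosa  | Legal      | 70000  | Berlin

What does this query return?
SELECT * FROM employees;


SELECT * returns all 4 rows with all columns

4 rows:
1, Sam, HR, 40000, Dublin
2, Nate, Design, 120000, London
3, Carol, Sales, 100000, Tokyo
4, Rosa, Legal, 70000, Berlin


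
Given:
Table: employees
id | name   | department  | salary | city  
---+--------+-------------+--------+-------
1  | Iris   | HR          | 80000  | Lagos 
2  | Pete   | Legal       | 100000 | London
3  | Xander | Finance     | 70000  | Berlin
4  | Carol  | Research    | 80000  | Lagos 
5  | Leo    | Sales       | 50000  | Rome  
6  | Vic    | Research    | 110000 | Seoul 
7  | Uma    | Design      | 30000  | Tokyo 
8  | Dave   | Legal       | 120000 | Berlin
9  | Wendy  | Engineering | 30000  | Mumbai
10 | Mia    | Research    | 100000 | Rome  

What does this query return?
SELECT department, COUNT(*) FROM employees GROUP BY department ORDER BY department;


Assigning each row to its department group:
  Iris -> HR
  Pete -> Legal
  Xander -> Finance
  Carol -> Research
  Leo -> Sales
  Vic -> Research
  Uma -> Design
  Dave -> Legal
  Wendy -> Engineering
  Mia -> Research


7 groups:
Design, 1
Engineering, 1
Finance, 1
HR, 1
Legal, 2
Research, 3
Sales, 1


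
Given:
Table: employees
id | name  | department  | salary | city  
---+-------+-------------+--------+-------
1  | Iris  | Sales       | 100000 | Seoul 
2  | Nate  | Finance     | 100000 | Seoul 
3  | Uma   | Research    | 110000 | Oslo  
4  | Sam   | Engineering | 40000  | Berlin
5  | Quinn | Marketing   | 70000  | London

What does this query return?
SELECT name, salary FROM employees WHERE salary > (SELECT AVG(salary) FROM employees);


Subquery: AVG(salary) = 84000.0
Filtering: salary > 84000.0
  Iris (100000) -> MATCH
  Nate (100000) -> MATCH
  Uma (110000) -> MATCH


3 rows:
Iris, 100000
Nate, 100000
Uma, 110000


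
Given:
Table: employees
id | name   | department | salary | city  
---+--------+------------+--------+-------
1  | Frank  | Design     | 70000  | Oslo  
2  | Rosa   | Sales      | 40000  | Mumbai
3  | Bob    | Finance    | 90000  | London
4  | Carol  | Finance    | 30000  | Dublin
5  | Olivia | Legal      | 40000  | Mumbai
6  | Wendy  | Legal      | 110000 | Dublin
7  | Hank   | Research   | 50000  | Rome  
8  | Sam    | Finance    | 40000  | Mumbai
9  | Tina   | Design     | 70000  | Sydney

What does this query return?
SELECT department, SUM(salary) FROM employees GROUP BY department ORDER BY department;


Summing salary within each department:
  Design: 70000 + 70000 = 140000
  Finance: 90000 + 30000 + 40000 = 160000
  Legal: 40000 + 110000 = 150000
  Research: 50000 = 50000
  Sales: 40000 = 40000


5 groups:
Design, 140000
Finance, 160000
Legal, 150000
Research, 50000
Sales, 40000


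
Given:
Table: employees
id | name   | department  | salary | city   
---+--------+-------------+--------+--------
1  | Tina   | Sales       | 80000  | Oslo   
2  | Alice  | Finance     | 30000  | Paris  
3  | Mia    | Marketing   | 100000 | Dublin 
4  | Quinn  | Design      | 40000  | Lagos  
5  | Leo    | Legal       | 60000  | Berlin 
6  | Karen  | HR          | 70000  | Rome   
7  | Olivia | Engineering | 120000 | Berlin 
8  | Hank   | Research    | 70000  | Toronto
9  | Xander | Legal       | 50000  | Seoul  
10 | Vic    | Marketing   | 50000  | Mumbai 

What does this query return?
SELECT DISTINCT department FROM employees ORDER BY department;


All 'department' values (row order): Sales, Finance, Marketing, Design, Legal, HR, Engineering, Research, Legal, Marketing
Removing duplicates leaves 8 unique value(s).

8 values:
Design
Engineering
Finance
HR
Legal
Marketing
Research
Sales


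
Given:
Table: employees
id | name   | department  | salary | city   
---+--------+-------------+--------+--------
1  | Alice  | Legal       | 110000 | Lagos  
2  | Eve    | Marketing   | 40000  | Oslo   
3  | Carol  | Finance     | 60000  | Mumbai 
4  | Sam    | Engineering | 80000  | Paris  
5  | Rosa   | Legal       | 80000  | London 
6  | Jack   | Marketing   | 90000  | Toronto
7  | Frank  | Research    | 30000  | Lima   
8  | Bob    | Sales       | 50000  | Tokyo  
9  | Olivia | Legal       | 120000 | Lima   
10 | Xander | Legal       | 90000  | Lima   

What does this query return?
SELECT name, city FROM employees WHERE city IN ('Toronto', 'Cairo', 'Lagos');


Filtering: city IN ('Toronto', 'Cairo', 'Lagos')
Matching: 2 rows

2 rows:
Alice, Lagos
Jack, Toronto


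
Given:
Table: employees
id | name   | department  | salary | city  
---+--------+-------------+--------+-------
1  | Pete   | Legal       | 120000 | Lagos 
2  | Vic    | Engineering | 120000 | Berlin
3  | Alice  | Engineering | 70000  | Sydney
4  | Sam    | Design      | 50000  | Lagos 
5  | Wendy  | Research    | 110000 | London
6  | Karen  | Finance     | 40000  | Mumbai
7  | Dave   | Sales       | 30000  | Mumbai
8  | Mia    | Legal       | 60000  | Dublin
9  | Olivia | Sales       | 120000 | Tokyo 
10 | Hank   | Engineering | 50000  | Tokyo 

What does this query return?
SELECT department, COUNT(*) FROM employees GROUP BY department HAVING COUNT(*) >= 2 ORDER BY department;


Groups with count >= 2:
  Engineering: 3 -> PASS
  Legal: 2 -> PASS
  Sales: 2 -> PASS
  Design: 1 -> filtered out
  Finance: 1 -> filtered out
  Research: 1 -> filtered out


3 groups:
Engineering, 3
Legal, 2
Sales, 2


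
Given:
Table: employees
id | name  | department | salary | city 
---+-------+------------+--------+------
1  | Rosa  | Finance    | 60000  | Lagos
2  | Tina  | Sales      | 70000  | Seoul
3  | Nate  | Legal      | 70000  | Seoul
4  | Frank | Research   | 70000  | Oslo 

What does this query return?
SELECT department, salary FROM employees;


Projecting columns: department, salary

4 rows:
Finance, 60000
Sales, 70000
Legal, 70000
Research, 70000


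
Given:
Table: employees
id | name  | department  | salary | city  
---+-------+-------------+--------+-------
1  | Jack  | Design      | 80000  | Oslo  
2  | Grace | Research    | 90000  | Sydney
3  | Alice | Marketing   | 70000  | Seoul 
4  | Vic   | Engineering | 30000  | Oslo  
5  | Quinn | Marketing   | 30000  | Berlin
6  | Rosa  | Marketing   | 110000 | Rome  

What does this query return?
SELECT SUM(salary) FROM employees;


SUM(salary) = 80000 + 90000 + 70000 + 30000 + 30000 + 110000 = 410000

410000


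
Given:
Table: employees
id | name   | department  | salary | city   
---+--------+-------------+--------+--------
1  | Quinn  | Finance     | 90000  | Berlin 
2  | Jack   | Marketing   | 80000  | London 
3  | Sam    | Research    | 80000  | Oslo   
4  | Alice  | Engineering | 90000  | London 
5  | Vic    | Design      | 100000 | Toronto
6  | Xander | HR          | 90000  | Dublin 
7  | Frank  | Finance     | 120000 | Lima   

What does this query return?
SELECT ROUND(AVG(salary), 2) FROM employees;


SUM(salary) = 650000
COUNT = 7
ROUND(AVG, 2) = ROUND(650000 / 7, 2) = 92857.14

92857.14


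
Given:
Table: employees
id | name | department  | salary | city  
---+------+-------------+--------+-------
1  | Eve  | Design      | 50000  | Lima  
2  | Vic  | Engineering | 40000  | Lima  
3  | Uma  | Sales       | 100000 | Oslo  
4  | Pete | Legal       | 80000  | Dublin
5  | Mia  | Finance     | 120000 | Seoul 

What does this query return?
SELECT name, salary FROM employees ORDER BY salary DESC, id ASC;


Sorting by salary DESC, then id ASC for ties

5 rows:
Mia, 120000
Uma, 100000
Pete, 80000
Eve, 50000
Vic, 40000


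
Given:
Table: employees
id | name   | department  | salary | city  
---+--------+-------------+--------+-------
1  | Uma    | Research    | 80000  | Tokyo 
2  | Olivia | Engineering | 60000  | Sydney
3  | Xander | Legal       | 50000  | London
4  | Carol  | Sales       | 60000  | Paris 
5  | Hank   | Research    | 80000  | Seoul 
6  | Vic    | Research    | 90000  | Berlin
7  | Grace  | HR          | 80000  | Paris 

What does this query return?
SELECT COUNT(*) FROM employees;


COUNT(*) counts all rows

7


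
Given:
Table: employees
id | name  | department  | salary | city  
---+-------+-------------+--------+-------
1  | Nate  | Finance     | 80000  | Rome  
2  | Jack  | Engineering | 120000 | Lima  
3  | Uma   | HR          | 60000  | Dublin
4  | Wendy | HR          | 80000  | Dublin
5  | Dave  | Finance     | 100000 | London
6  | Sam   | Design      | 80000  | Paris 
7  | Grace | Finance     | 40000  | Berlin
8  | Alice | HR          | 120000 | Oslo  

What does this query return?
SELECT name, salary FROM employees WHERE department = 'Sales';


Filtering: department = 'Sales'
Matching rows: 0

Empty result set (0 rows)


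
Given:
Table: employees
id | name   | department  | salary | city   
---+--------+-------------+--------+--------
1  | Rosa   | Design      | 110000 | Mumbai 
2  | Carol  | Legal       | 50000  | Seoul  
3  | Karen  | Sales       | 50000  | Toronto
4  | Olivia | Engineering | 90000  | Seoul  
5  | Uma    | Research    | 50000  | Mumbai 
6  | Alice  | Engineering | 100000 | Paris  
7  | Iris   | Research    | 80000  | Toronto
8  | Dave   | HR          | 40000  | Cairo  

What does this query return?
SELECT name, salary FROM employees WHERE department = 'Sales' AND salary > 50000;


Filtering: department = 'Sales' AND salary > 50000
Matching: 0 rows

Empty result set (0 rows)


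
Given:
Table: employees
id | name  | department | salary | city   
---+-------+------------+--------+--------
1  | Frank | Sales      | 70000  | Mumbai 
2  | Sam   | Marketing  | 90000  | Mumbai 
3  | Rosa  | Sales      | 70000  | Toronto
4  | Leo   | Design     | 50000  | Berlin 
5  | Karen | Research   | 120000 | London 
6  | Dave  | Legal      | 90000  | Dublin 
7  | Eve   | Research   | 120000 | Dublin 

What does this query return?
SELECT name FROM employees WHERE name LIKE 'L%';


LIKE 'L%' matches names starting with 'L'
Matching: 1

1 rows:
Leo


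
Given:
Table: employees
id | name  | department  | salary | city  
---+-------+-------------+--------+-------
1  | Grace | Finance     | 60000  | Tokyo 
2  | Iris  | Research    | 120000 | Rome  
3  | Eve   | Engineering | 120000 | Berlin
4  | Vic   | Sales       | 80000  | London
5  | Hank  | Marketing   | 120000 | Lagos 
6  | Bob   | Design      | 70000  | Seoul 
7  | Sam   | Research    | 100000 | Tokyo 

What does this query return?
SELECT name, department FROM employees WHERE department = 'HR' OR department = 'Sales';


Filtering: department = 'HR' OR 'Sales'
Matching: 1 rows

1 rows:
Vic, Sales


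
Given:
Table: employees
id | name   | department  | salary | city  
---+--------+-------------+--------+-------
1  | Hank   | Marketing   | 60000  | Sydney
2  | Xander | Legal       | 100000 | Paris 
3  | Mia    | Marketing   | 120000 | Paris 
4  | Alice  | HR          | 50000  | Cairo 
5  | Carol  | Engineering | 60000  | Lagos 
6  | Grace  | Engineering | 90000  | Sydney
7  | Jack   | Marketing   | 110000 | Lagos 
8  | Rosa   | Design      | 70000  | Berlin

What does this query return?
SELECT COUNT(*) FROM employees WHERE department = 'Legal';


Counting rows where department = 'Legal'
  Xander -> MATCH


1
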